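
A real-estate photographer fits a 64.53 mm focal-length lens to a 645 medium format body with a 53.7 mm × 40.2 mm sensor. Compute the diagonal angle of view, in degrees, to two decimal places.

54.93°

Sensor diagonal = √(53.7² + 40.2²) = √4499.7300 ≈ 67.0800 mm.
Angle of view α = 2·arctan(d/2f) with d = 67.0800 mm and f = 64.53 mm.
d/2f = 0.51976; arctan(0.51976) ≈ 27.4635°, so α ≈ 54.9271°.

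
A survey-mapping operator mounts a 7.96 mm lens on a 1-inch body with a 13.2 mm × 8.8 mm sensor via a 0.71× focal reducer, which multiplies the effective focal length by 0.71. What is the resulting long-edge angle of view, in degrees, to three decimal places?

Effective focal length f = 7.96 × 0.71 = 5.6516 mm.
α = 2·arctan(13.2 / (2 × 5.6516)) = 2·arctan(1.16781) ≈ 98.8529°.

98.853°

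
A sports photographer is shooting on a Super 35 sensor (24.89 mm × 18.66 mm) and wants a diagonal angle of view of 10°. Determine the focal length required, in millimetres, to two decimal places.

177.78 mm

Sensor diagonal = √(24.89² + 18.66²) = √967.7077 ≈ 31.1080 mm.
From α = 2·arctan(d/2f) we get f = d / (2·tan(α/2)).
With d = 31.1080 mm and α/2 = 5°, tan(α/2) ≈ 0.08749, so f ≈ 31.1080 / 0.17498 ≈ 177.7830 mm.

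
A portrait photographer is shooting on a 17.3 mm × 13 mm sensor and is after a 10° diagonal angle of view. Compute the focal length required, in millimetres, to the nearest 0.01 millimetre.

Sensor diagonal = √(17.3² + 13²) = √468.2900 ≈ 21.6400 mm.
From α = 2·arctan(d/2f) we get f = d / (2·tan(α/2)).
With d = 21.6400 mm and α/2 = 5°, tan(α/2) ≈ 0.08749, so f ≈ 21.6400 / 0.17498 ≈ 123.6732 mm.

123.67 mm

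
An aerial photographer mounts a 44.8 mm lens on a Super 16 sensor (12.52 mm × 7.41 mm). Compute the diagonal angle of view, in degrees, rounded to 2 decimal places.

Sensor diagonal = √(12.52² + 7.41²) = √211.6585 ≈ 14.5485 mm.
Angle of view α = 2·arctan(d/2f) with d = 14.5485 mm and f = 44.8 mm.
d/2f = 0.16237; arctan(0.16237) ≈ 9.2227°, so α ≈ 18.4454°.

18.45°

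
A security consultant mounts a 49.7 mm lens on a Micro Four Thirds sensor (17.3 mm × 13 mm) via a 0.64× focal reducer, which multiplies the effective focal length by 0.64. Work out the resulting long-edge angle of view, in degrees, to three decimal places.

30.427°

Effective focal length f = 49.7 × 0.64 = 31.808 mm.
α = 2·arctan(17.3 / (2 × 31.808)) = 2·arctan(0.27194) ≈ 30.4267°.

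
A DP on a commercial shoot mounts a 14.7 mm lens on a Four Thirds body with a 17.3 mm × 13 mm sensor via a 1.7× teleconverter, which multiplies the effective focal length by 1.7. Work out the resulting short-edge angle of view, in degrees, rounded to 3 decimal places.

Effective focal length f = 14.7 × 1.7 = 24.99 mm.
α = 2·arctan(13 / (2 × 24.99)) = 2·arctan(0.26010) ≈ 29.1596°.

29.160°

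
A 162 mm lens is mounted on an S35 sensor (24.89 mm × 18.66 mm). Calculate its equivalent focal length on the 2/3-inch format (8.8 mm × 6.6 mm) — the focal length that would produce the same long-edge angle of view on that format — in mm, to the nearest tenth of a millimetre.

57.3 mm

Equal angle of view means equal width/f ratio, so f₂ = f₁ · (width₂/width₁) = 162 × 8.8/24.89.
f₂ = 162 × 0.35356 ≈ 57.276 mm.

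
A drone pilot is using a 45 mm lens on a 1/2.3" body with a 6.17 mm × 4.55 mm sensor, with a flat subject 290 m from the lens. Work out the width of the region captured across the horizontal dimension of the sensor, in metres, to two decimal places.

dₒ: 290 m = 290000 mm.
Similar triangles through the lens centre give W/dₒ = w/dᵢ; with 1/f = 1/dₒ + 1/dᵢ this gives W = w·(dₒ − f)/f.
W = 6.17 mm × (290000 − 45) / 45 = 6.17 × 6443.4444 ≈ 39756.052 mm = 39.7561 m.

39.76 m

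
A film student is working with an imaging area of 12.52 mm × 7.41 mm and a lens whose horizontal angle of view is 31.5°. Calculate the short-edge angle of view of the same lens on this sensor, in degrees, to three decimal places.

18.953°

From the horizontal AOV: f = 12.52 / (2·tan(15.75°)) = 12.52 / 0.56406 ≈ 22.1963 mm.
Short-edge AOV = 2·arctan(7.41 / (2 × 22.1963)) = 2·arctan(0.16692) ≈ 18.9529°.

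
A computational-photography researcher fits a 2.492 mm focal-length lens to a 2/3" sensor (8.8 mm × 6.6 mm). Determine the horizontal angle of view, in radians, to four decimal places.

Angle of view α = 2·arctan(w/2f) with w = 8.8 mm and f = 2.492 mm.
w/2f = 1.76565; arctan(1.76565) ≈ 1.0555 rad, so α ≈ 2.1110 rad.

2.1110 rad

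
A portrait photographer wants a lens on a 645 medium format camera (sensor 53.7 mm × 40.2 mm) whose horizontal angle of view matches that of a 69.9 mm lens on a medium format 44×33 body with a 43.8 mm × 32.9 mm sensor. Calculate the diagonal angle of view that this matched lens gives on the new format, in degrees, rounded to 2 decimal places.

42.75°

Equal horizontal AOV ⇒ f₂ = f₁ · 53.7/43.8 = 69.9 × 1.22603 ≈ 85.6993 mm.
Sensor diagonal = √(53.7² + 40.2²) = √4499.7300 ≈ 67.0800 mm.
Diagonal AOV on the new format = 2·arctan(67.0800 / (2 × 85.6993)) = 2·arctan(0.39137) ≈ 42.7476°.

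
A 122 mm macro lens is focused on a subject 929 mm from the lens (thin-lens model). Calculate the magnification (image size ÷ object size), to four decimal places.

0.1512×

Thin lens: 1/f = 1/dₒ + 1/dᵢ → 1/dᵢ = 1/122 − 1/929 = 0.0071203 mm⁻¹, so dᵢ ≈ 140.4436 mm.
Magnification m = dᵢ/dₒ = 140.4436/929 ≈ 0.15118.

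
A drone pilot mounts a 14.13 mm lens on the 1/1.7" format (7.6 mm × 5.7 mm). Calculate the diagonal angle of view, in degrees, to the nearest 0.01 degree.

Sensor diagonal = √(7.6² + 5.7²) = √90.2500 ≈ 9.5000 mm.
Angle of view α = 2·arctan(d/2f) with d = 9.5000 mm and f = 14.13 mm.
d/2f = 0.33616; arctan(0.33616) ≈ 18.5808°, so α ≈ 37.1616°.

37.16°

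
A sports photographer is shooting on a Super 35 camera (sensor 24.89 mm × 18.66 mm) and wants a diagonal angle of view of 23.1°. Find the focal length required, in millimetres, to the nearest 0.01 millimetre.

76.11 mm

Sensor diagonal = √(24.89² + 18.66²) = √967.7077 ≈ 31.1080 mm.
From α = 2·arctan(d/2f) we get f = d / (2·tan(α/2)).
With d = 31.1080 mm and α/2 = 11.55°, tan(α/2) ≈ 0.20436, so f ≈ 31.1080 / 0.40872 ≈ 76.1103 mm.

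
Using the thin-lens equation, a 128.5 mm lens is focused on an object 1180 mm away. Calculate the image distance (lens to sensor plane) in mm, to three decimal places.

1/dᵢ = 1/f − 1/dₒ = 1/128.5 − 1/1180 = 0.0069346 mm⁻¹.
dᵢ = 1/0.0069346 ≈ 144.2035 mm.

144.204 mm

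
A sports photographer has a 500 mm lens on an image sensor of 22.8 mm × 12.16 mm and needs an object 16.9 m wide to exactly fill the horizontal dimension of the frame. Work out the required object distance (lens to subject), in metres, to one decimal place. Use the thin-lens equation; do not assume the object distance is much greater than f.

371.1 m

W: 16.9 m = 16900 mm.
Magnification m = w/W = dᵢ/dₒ; combined with 1/f = 1/dₒ + 1/dᵢ this gives dₒ = f·(1 + W/w).
dₒ = 500 mm × (1 + 16900/22.8) = 500 × 742.2281 ≈ 371114.035 mm = 371.114 m.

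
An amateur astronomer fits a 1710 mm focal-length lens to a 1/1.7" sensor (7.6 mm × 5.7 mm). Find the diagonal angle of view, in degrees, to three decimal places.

0.318°

Sensor diagonal = √(7.6² + 5.7²) = √90.2500 ≈ 9.5000 mm.
Angle of view α = 2·arctan(d/2f) with d = 9.5000 mm and f = 1710 mm.
d/2f = 0.00278; arctan(0.00278) ≈ 0.1592°, so α ≈ 0.3183°.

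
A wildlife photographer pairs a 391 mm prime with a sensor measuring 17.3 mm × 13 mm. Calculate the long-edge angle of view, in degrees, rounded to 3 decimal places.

Angle of view α = 2·arctan(w/2f) with w = 17.3 mm and f = 391 mm.
w/2f = 0.02212; arctan(0.02212) ≈ 1.2673°, so α ≈ 2.5347°.

2.535°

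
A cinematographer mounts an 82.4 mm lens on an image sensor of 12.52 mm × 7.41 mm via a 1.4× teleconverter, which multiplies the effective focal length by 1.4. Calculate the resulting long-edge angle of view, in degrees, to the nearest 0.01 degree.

Effective focal length f = 82.4 × 1.4 = 115.36 mm.
α = 2·arctan(12.52 / (2 × 115.36)) = 2·arctan(0.05426) ≈ 6.2122°.

6.21°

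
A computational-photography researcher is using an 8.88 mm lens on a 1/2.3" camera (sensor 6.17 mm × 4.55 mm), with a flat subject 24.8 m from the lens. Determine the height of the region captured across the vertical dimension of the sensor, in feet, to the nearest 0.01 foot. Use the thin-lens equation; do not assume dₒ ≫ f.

dₒ: 24.8 m = 24800 mm.
Similar triangles through the lens centre give W/dₒ = h/dᵢ; with 1/f = 1/dₒ + 1/dᵢ this gives W = h·(dₒ − f)/f.
W = 4.55 mm × (24800 − 8.88) / 8.88 = 4.55 × 2791.7928 ≈ 12702.657 mm = 12702.657/304.8 ft = 41.6754 ft.

41.68 ft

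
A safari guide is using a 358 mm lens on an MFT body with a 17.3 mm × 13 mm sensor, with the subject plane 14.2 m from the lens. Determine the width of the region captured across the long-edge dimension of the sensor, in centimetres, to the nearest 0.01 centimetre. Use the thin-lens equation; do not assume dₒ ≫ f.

dₒ: 14.2 m = 14200 mm.
Similar triangles through the lens centre give W/dₒ = w/dᵢ; with 1/f = 1/dₒ + 1/dᵢ this gives W = w·(dₒ − f)/f.
W = 17.3 mm × (14200 − 358) / 358 = 17.3 × 38.6648 ≈ 668.901 mm = 66.8901 cm.

66.89 cm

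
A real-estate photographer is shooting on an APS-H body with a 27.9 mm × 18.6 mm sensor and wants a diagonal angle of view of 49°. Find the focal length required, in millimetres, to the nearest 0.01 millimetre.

Sensor diagonal = √(27.9² + 18.6²) = √1124.3700 ≈ 33.5316 mm.
From α = 2·arctan(d/2f) we get f = d / (2·tan(α/2)).
With d = 33.5316 mm and α/2 = 24.5°, tan(α/2) ≈ 0.45573, so f ≈ 33.5316 / 0.91145 ≈ 36.7892 mm.

36.79 mm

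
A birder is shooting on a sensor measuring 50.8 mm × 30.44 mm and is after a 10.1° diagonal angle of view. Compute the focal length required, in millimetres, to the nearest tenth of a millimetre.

Sensor diagonal = √(50.8² + 30.44²) = √3507.2336 ≈ 59.2219 mm.
From α = 2·arctan(d/2f) we get f = d / (2·tan(α/2)).
With d = 59.2219 mm and α/2 = 5.05°, tan(α/2) ≈ 0.08837, so f ≈ 59.2219 / 0.17674 ≈ 335.0865 mm.

335.1 mm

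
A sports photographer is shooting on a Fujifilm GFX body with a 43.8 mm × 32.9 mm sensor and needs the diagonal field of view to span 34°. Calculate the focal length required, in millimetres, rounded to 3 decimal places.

89.589 mm

Sensor diagonal = √(43.8² + 32.9²) = √3000.8500 ≈ 54.7800 mm.
From α = 2·arctan(d/2f) we get f = d / (2·tan(α/2)).
With d = 54.7800 mm and α/2 = 17°, tan(α/2) ≈ 0.30573, so f ≈ 54.7800 / 0.61146 ≈ 89.5887 mm.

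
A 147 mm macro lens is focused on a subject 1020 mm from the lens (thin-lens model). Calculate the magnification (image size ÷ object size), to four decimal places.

0.1684×

Thin lens: 1/f = 1/dₒ + 1/dᵢ → 1/dᵢ = 1/147 − 1/1020 = 0.0058223 mm⁻¹, so dᵢ ≈ 171.7526 mm.
Magnification m = dᵢ/dₒ = 171.7526/1020 ≈ 0.16838.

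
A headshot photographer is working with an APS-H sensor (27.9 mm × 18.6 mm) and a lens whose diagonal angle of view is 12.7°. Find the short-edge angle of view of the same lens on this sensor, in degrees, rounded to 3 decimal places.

Sensor diagonal = √(27.9² + 18.6²) = √1124.3700 ≈ 33.5316 mm.
From the diagonal AOV: f = 33.5316 / (2·tan(6.35°)) = 33.5316 / 0.22257 ≈ 150.6573 mm.
Short-edge AOV = 2·arctan(18.6 / (2 × 150.6573)) = 2·arctan(0.06173) ≈ 7.0647°.

7.065°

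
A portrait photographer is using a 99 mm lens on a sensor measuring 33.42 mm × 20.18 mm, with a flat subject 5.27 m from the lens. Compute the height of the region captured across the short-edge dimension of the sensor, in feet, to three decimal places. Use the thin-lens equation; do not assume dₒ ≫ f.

dₒ: 5.27 m = 5270 mm.
Similar triangles through the lens centre give W/dₒ = h/dᵢ; with 1/f = 1/dₒ + 1/dᵢ this gives W = h·(dₒ − f)/f.
W = 20.18 mm × (5270 − 99) / 99 = 20.18 × 52.2323 ≈ 1054.048 mm = 1054.048/304.8 ft = 3.45816 ft.

3.458 ft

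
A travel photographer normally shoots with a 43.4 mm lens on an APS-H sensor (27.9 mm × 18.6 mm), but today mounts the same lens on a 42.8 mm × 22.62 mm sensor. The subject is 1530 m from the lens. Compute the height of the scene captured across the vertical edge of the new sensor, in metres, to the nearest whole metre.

797 m

The focal length stays 43.4 mm; the relevant sensor dimension is now h = 22.62 mm. Object distance dₒ = 1530 m = 1.53e+06 mm.
Thin-lens field height W = h·(dₒ − f)/f = 22.62 × (1.53e+06 − 43.4)/43.4 ≈ 797410.560 mm = 797.411 m.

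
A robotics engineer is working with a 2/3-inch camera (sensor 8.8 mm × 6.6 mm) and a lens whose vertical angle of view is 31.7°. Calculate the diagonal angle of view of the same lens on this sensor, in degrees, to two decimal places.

50.65°

From the vertical AOV: f = 6.6 / (2·tan(15.85°)) = 6.6 / 0.56783 ≈ 11.6232 mm.
Sensor diagonal = √(8.8² + 6.6²) = √121.0000 ≈ 11.0000 mm.
Diagonal AOV = 2·arctan(11.0000 / (2 × 11.6232)) = 2·arctan(0.47319) ≈ 50.6461°.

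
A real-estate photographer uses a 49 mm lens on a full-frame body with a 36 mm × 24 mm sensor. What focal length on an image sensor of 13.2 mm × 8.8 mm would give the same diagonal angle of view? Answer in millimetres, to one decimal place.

18.0 mm

Sensor diagonal = √(36² + 24²) = √1872.0000 ≈ 43.2666 mm.
Sensor diagonal = √(13.2² + 8.8²) = √251.6800 ≈ 15.8644 mm.
Equal angle of view means equal diagonal/f ratio, so f₂ = f₁ · (diagonal₂/diagonal₁) = 49 × 15.8644/43.2666.
f₂ = 49 × 0.36667 ≈ 17.967 mm.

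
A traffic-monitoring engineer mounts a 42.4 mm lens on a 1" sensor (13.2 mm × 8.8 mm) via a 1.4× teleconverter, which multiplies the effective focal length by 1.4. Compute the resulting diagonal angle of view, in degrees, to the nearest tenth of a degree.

15.2°

Effective focal length f = 42.4 × 1.4 = 59.36 mm.
Sensor diagonal = √(13.2² + 8.8²) = √251.6800 ≈ 15.8644 mm.
α = 2·arctan(15.864 / (2 × 59.36)) = 2·arctan(0.13363) ≈ 15.2226°.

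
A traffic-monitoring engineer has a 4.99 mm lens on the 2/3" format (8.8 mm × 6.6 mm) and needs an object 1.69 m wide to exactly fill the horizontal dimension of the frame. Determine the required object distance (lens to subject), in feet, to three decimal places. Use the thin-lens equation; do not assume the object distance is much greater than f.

W: 1.69 m = 1690 mm.
Magnification m = w/W = dᵢ/dₒ; combined with 1/f = 1/dₒ + 1/dᵢ this gives dₒ = f·(1 + W/w).
dₒ = 4.99 mm × (1 + 1690/8.8) = 4.99 × 193.0455 ≈ 963.297 mm = 963.297/304.8 ft = 3.16042 ft.

3.160 ft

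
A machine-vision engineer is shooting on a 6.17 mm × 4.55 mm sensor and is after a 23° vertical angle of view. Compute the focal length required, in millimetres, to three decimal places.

11.182 mm

From α = 2·arctan(h/2f) we get f = h / (2·tan(α/2)).
With h = 4.55 mm and α/2 = 11.5°, tan(α/2) ≈ 0.20345, so f ≈ 4.55 / 0.40690 ≈ 11.1820 mm.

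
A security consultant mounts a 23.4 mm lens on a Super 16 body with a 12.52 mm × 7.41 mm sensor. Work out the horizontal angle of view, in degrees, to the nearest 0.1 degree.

Angle of view α = 2·arctan(w/2f) with w = 12.52 mm and f = 23.4 mm.
w/2f = 0.26752; arctan(0.26752) ≈ 14.9771°, so α ≈ 29.9543°.

30.0°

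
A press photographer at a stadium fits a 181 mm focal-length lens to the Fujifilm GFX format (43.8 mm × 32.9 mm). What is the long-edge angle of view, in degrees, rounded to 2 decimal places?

13.80°

Angle of view α = 2·arctan(w/2f) with w = 43.8 mm and f = 181 mm.
w/2f = 0.12099; arctan(0.12099) ≈ 6.8989°, so α ≈ 13.7979°.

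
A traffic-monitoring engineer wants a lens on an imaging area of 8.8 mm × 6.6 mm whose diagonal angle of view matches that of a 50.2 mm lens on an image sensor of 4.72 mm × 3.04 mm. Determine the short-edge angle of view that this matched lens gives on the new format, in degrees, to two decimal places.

Sensor diagonal = √(4.72² + 3.04²) = √31.5200 ≈ 5.6143 mm.
Sensor diagonal = √(8.8² + 6.6²) = √121.0000 ≈ 11.0000 mm.
Equal diagonal AOV ⇒ f₂ = f₁ · 11.0000/5.6143 = 50.2 × 1.95929 ≈ 98.3566 mm.
Short-edge AOV on the new format = 2·arctan(6.6 / (2 × 98.3566)) = 2·arctan(0.03355) ≈ 3.8433°.

3.84°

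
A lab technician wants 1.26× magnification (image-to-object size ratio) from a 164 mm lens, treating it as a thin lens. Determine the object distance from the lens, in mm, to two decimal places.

294.16 mm

With m = dᵢ/dₒ and 1/f = 1/dₒ + 1/dᵢ, substituting dᵢ = m·dₒ gives 1/f = (1 + 1/m)/dₒ, hence dₒ = f·(1 + 1/m).
dₒ = 164 × (1 + 1/1.26) = 164 × 1.79365 ≈ 294.159 mm.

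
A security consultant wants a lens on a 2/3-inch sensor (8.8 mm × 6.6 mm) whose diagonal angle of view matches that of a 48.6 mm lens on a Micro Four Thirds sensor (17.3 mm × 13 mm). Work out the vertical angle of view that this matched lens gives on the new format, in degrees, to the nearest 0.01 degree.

Sensor diagonal = √(17.3² + 13²) = √468.2900 ≈ 21.6400 mm.
Sensor diagonal = √(8.8² + 6.6²) = √121.0000 ≈ 11.0000 mm.
Equal diagonal AOV ⇒ f₂ = f₁ · 11.0000/21.6400 = 48.6 × 0.50832 ≈ 24.7042 mm.
Vertical AOV on the new format = 2·arctan(6.6 / (2 × 24.7042)) = 2·arctan(0.13358) ≈ 15.2171°.

15.22°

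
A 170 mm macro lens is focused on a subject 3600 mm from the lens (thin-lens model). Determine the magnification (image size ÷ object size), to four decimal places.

Thin lens: 1/f = 1/dₒ + 1/dᵢ → 1/dᵢ = 1/170 − 1/3600 = 0.0056046 mm⁻¹, so dᵢ ≈ 178.4257 mm.
Magnification m = dᵢ/dₒ = 178.4257/3600 ≈ 0.04956.

0.0496×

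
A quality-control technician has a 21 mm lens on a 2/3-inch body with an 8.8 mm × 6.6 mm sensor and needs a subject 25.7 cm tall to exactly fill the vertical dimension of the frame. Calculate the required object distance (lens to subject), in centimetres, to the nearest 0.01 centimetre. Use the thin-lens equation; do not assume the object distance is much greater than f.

83.87 cm

W: 25.7 cm = 257 mm.
Magnification m = h/W = dᵢ/dₒ; combined with 1/f = 1/dₒ + 1/dᵢ this gives dₒ = f·(1 + W/h).
dₒ = 21 mm × (1 + 257/6.6) = 21 × 39.9394 ≈ 838.727 mm = 83.8727 cm.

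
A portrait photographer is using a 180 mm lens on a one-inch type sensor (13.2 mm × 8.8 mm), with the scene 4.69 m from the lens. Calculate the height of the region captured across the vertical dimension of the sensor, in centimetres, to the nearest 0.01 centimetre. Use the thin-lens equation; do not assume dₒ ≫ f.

22.05 cm

dₒ: 4.69 m = 4690 mm.
Similar triangles through the lens centre give W/dₒ = h/dᵢ; with 1/f = 1/dₒ + 1/dᵢ this gives W = h·(dₒ − f)/f.
W = 8.8 mm × (4690 − 180) / 180 = 8.8 × 25.0556 ≈ 220.489 mm = 22.0489 cm.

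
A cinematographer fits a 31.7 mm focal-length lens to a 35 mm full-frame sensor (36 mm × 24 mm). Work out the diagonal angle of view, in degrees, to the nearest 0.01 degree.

68.62°

Sensor diagonal = √(36² + 24²) = √1872.0000 ≈ 43.2666 mm.
Angle of view α = 2·arctan(d/2f) with d = 43.2666 mm and f = 31.7 mm.
d/2f = 0.68244; arctan(0.68244) ≈ 34.3111°, so α ≈ 68.6223°.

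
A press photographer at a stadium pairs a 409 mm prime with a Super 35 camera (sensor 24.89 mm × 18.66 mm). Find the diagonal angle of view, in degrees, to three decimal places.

4.356°

Sensor diagonal = √(24.89² + 18.66²) = √967.7077 ≈ 31.1080 mm.
Angle of view α = 2·arctan(d/2f) with d = 31.1080 mm and f = 409 mm.
d/2f = 0.03803; arctan(0.03803) ≈ 2.1779°, so α ≈ 4.3557°.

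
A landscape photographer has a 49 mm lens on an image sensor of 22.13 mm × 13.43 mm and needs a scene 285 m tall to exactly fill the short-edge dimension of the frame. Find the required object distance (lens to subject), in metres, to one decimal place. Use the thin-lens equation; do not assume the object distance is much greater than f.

1039.9 m

W: 285 m = 285000 mm.
Magnification m = h/W = dᵢ/dₒ; combined with 1/f = 1/dₒ + 1/dᵢ this gives dₒ = f·(1 + W/h).
dₒ = 49 mm × (1 + 285000/13.43) = 49 × 21222.1467 ≈ 1039885.188 mm = 1039.89 m.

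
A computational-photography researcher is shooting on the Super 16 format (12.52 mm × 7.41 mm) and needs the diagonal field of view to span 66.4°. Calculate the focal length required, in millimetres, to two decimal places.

Sensor diagonal = √(12.52² + 7.41²) = √211.6585 ≈ 14.5485 mm.
From α = 2·arctan(d/2f) we get f = d / (2·tan(α/2)).
With d = 14.5485 mm and α/2 = 33.2°, tan(α/2) ≈ 0.65438, so f ≈ 14.5485 / 1.30876 ≈ 11.1162 mm.

11.12 mm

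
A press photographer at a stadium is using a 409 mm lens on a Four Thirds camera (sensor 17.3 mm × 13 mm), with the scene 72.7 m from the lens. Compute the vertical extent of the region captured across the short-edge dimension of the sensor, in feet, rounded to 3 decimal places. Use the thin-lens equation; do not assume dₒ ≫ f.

dₒ: 72.7 m = 72700 mm.
Similar triangles through the lens centre give W/dₒ = h/dᵢ; with 1/f = 1/dₒ + 1/dᵢ this gives W = h·(dₒ − f)/f.
W = 13 mm × (72700 − 409) / 409 = 13 × 176.7506 ≈ 2297.758 mm = 2297.758/304.8 ft = 7.53858 ft.

7.539 ft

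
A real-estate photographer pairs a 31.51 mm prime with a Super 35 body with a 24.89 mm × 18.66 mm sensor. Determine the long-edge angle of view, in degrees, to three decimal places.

43.103°

Angle of view α = 2·arctan(w/2f) with w = 24.89 mm and f = 31.51 mm.
w/2f = 0.39495; arctan(0.39495) ≈ 21.5517°, so α ≈ 43.1035°.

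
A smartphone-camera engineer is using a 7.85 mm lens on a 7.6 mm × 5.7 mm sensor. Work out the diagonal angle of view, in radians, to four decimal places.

Sensor diagonal = √(7.6² + 5.7²) = √90.2500 ≈ 9.5000 mm.
Angle of view α = 2·arctan(d/2f) with d = 9.5000 mm and f = 7.85 mm.
d/2f = 0.60510; arctan(0.60510) ≈ 0.5442 rad, so α ≈ 1.0883 rad.

1.0883 rad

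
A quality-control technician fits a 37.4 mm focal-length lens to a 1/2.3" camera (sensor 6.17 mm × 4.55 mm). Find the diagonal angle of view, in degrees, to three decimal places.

11.704°

Sensor diagonal = √(6.17² + 4.55²) = √58.7714 ≈ 7.6663 mm.
Angle of view α = 2·arctan(d/2f) with d = 7.6663 mm and f = 37.4 mm.
d/2f = 0.10249; arctan(0.10249) ≈ 5.8518°, so α ≈ 11.7036°.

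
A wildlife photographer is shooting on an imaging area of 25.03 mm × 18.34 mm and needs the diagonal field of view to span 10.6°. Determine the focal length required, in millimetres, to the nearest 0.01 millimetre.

167.25 mm

Sensor diagonal = √(25.03² + 18.34²) = √962.8565 ≈ 31.0299 mm.
From α = 2·arctan(d/2f) we get f = d / (2·tan(α/2)).
With d = 31.0299 mm and α/2 = 5.3°, tan(α/2) ≈ 0.09277, so f ≈ 31.0299 / 0.18553 ≈ 167.2462 mm.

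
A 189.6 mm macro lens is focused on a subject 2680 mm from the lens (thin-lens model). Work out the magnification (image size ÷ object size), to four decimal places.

0.0761×

Thin lens: 1/f = 1/dₒ + 1/dᵢ → 1/dᵢ = 1/189.6 − 1/2680 = 0.0049011 mm⁻¹, so dᵢ ≈ 204.0347 mm.
Magnification m = dᵢ/dₒ = 204.0347/2680 ≈ 0.07613.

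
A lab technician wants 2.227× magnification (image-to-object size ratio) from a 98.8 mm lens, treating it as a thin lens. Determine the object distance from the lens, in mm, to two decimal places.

With m = dᵢ/dₒ and 1/f = 1/dₒ + 1/dᵢ, substituting dᵢ = m·dₒ gives 1/f = (1 + 1/m)/dₒ, hence dₒ = f·(1 + 1/m).
dₒ = 98.8 × (1 + 1/2.227) = 98.8 × 1.44903 ≈ 143.165 mm.

143.16 mm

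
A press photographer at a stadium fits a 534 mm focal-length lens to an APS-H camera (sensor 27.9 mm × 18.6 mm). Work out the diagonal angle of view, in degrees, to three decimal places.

Sensor diagonal = √(27.9² + 18.6²) = √1124.3700 ≈ 33.5316 mm.
Angle of view α = 2·arctan(d/2f) with d = 33.5316 mm and f = 534 mm.
d/2f = 0.03140; arctan(0.03140) ≈ 1.7983°, so α ≈ 3.5966°.

3.597°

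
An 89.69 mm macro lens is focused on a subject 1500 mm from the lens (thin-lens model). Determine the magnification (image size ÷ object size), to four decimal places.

0.0636×

Thin lens: 1/f = 1/dₒ + 1/dᵢ → 1/dᵢ = 1/89.69 − 1/1500 = 0.0104828 mm⁻¹, so dᵢ ≈ 95.3939 mm.
Magnification m = dᵢ/dₒ = 95.3939/1500 ≈ 0.06360.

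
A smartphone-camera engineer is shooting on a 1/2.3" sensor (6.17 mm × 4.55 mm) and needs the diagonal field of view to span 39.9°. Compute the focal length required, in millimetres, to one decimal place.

10.6 mm

Sensor diagonal = √(6.17² + 4.55²) = √58.7714 ≈ 7.6663 mm.
From α = 2·arctan(d/2f) we get f = d / (2·tan(α/2)).
With d = 7.6663 mm and α/2 = 19.95°, tan(α/2) ≈ 0.36298, so f ≈ 7.6663 / 0.72596 ≈ 10.5601 mm.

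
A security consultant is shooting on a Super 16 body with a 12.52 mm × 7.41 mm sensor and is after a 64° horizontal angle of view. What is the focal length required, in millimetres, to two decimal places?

From α = 2·arctan(w/2f) we get f = w / (2·tan(α/2)).
With w = 12.52 mm and α/2 = 32°, tan(α/2) ≈ 0.62487, so f ≈ 12.52 / 1.24974 ≈ 10.0181 mm.

10.02 mm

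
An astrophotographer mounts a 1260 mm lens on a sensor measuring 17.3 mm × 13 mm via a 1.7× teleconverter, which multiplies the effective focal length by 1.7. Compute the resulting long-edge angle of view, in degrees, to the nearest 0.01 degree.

Effective focal length f = 1260 × 1.7 = 2142 mm.
α = 2·arctan(17.3 / (2 × 2142)) = 2·arctan(0.00404) ≈ 0.4628°.

0.46°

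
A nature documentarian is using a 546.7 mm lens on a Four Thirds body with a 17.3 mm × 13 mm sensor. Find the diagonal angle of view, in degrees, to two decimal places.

2.27°

Sensor diagonal = √(17.3² + 13²) = √468.2900 ≈ 21.6400 mm.
Angle of view α = 2·arctan(d/2f) with d = 21.6400 mm and f = 546.7 mm.
d/2f = 0.01979; arctan(0.01979) ≈ 1.1338°, so α ≈ 2.2676°.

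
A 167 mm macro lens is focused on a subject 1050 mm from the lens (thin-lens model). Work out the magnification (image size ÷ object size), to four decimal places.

Thin lens: 1/f = 1/dₒ + 1/dᵢ → 1/dᵢ = 1/167 − 1/1050 = 0.0050356 mm⁻¹, so dᵢ ≈ 198.5844 mm.
Magnification m = dᵢ/dₒ = 198.5844/1050 ≈ 0.18913.

0.1891×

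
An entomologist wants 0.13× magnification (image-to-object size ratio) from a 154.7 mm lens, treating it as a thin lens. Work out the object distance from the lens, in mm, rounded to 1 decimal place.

With m = dᵢ/dₒ and 1/f = 1/dₒ + 1/dᵢ, substituting dᵢ = m·dₒ gives 1/f = (1 + 1/m)/dₒ, hence dₒ = f·(1 + 1/m).
dₒ = 154.7 × (1 + 1/0.13) = 154.7 × 8.69231 ≈ 1344.700 mm.

1344.7 mm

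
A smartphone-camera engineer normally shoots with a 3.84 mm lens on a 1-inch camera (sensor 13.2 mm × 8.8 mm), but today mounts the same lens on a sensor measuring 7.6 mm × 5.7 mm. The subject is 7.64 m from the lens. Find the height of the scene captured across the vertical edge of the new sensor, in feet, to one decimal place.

The focal length stays 3.84 mm; the relevant sensor dimension is now h = 5.7 mm. Object distance dₒ = 7.64 m = 7640 mm.
Thin-lens field height W = h·(dₒ − f)/f = 5.7 × (7640 − 3.84)/3.84 ≈ 11334.925 mm = 11334.925/304.8 ft = 37.1881 ft.

37.2 ft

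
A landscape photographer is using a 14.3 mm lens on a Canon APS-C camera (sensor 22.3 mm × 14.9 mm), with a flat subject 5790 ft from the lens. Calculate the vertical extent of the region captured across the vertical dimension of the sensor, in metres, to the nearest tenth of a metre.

dₒ: 5790 ft × 304.8 mm/ft = 1764791.94 mm.
Similar triangles through the lens centre give W/dₒ = h/dᵢ; with 1/f = 1/dₒ + 1/dᵢ this gives W = h·(dₒ − f)/f.
W = 14.9 mm × (1.76479e+06 − 14.3) / 14.3 = 14.9 × 123411.0240 ≈ 1838824.258 mm = 1838.82 m.

1838.8 m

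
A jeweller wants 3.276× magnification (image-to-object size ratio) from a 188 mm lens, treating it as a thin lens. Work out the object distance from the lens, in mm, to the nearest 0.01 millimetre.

With m = dᵢ/dₒ and 1/f = 1/dₒ + 1/dᵢ, substituting dᵢ = m·dₒ gives 1/f = (1 + 1/m)/dₒ, hence dₒ = f·(1 + 1/m).
dₒ = 188 × (1 + 1/3.276) = 188 × 1.30525 ≈ 245.387 mm.

245.39 mm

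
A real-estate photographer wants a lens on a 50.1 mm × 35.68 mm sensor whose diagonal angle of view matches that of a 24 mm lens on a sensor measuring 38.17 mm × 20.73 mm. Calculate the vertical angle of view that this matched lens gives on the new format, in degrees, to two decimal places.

55.39°

Sensor diagonal = √(38.17² + 20.73²) = √1886.6818 ≈ 43.4360 mm.
Sensor diagonal = √(50.1² + 35.68²) = √3783.0724 ≈ 61.5067 mm.
Equal diagonal AOV ⇒ f₂ = f₁ · 61.5067/43.4360 = 24 × 1.41603 ≈ 33.9848 mm.
Vertical AOV on the new format = 2·arctan(35.68 / (2 × 33.9848)) = 2·arctan(0.52494) ≈ 55.3937°.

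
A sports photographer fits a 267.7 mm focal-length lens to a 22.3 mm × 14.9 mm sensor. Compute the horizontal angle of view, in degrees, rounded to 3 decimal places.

Angle of view α = 2·arctan(w/2f) with w = 22.3 mm and f = 267.7 mm.
w/2f = 0.04165; arctan(0.04165) ≈ 2.3851°, so α ≈ 4.7701°.

4.770°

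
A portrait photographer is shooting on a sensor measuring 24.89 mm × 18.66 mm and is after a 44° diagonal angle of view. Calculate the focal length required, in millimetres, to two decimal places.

38.50 mm

Sensor diagonal = √(24.89² + 18.66²) = √967.7077 ≈ 31.1080 mm.
From α = 2·arctan(d/2f) we get f = d / (2·tan(α/2)).
With d = 31.1080 mm and α/2 = 22°, tan(α/2) ≈ 0.40403, so f ≈ 31.1080 / 0.80805 ≈ 38.4975 mm.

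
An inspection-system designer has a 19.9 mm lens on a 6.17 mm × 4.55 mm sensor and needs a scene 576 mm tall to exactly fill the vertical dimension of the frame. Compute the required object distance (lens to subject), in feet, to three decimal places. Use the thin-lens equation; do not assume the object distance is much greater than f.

Magnification m = h/W = dᵢ/dₒ; combined with 1/f = 1/dₒ + 1/dᵢ this gives dₒ = f·(1 + W/h).
dₒ = 19.9 mm × (1 + 576/4.55) = 19.9 × 127.5934 ≈ 2539.109 mm = 2539.109/304.8 ft = 8.33041 ft.

8.330 ft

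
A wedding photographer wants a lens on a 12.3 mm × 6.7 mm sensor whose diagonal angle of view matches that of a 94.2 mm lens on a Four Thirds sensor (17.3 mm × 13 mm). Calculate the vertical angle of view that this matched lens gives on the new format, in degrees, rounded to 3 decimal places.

6.290°

Sensor diagonal = √(17.3² + 13²) = √468.2900 ≈ 21.6400 mm.
Sensor diagonal = √(12.3² + 6.7²) = √196.1800 ≈ 14.0064 mm.
Equal diagonal AOV ⇒ f₂ = f₁ · 14.0064/21.6400 = 94.2 × 0.64725 ≈ 60.9707 mm.
Vertical AOV on the new format = 2·arctan(6.7 / (2 × 60.9707)) = 2·arctan(0.05494) ≈ 6.2898°.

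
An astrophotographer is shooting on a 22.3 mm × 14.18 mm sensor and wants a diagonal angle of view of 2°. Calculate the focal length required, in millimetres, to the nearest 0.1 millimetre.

757.0 mm

Sensor diagonal = √(22.3² + 14.18²) = √698.3624 ≈ 26.4265 mm.
From α = 2·arctan(d/2f) we get f = d / (2·tan(α/2)).
With d = 26.4265 mm and α/2 = 1°, tan(α/2) ≈ 0.01746, so f ≈ 26.4265 / 0.03491 ≈ 756.9879 mm.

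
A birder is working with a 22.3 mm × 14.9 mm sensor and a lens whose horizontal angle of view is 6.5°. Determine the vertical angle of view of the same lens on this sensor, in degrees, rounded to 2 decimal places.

From the horizontal AOV: f = 22.3 / (2·tan(3.25°)) = 22.3 / 0.11357 ≈ 196.3577 mm.
Vertical AOV = 2·arctan(14.9 / (2 × 196.3577)) = 2·arctan(0.03794) ≈ 4.3456°.

4.35°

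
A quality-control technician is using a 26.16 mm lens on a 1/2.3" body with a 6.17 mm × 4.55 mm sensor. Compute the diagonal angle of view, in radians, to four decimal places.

0.2910 rad

Sensor diagonal = √(6.17² + 4.55²) = √58.7714 ≈ 7.6663 mm.
Angle of view α = 2·arctan(d/2f) with d = 7.6663 mm and f = 26.16 mm.
d/2f = 0.14653; arctan(0.14653) ≈ 0.1455 rad, so α ≈ 0.2910 rad.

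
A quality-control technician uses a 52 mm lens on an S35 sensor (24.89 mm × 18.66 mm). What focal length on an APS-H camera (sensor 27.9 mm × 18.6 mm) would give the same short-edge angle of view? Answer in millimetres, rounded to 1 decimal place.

51.8 mm

Equal angle of view means equal height/f ratio, so f₂ = f₁ · (height₂/height₁) = 52 × 18.6/18.66.
f₂ = 52 × 0.99678 ≈ 51.833 mm.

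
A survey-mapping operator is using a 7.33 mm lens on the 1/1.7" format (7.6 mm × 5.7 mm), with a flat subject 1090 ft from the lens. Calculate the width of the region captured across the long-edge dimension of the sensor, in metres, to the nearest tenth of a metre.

dₒ: 1090 ft × 304.8 mm/ft = 332231.99 mm.
Similar triangles through the lens centre give W/dₒ = w/dᵢ; with 1/f = 1/dₒ + 1/dᵢ this gives W = w·(dₒ − f)/f.
W = 7.6 mm × (332232 − 7.33) / 7.33 = 7.6 × 45323.9644 ≈ 344462.130 mm = 344.462 m.

344.5 m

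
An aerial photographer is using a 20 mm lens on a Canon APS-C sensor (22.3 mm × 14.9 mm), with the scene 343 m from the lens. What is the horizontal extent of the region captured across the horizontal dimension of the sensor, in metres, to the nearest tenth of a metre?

dₒ: 343 m = 343000 mm.
Similar triangles through the lens centre give W/dₒ = w/dᵢ; with 1/f = 1/dₒ + 1/dᵢ this gives W = w·(dₒ − f)/f.
W = 22.3 mm × (343000 − 20) / 20 = 22.3 × 17149.0000 ≈ 382422.700 mm = 382.423 m.

382.4 m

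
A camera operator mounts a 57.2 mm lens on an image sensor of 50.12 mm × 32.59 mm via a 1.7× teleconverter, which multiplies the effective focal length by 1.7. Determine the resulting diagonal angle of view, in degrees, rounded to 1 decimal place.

Effective focal length f = 57.2 × 1.7 = 97.24 mm.
Sensor diagonal = √(50.12² + 32.59²) = √3574.1225 ≈ 59.7840 mm.
α = 2·arctan(59.784 / (2 × 97.24)) = 2·arctan(0.30740) ≈ 34.1753°.

34.2°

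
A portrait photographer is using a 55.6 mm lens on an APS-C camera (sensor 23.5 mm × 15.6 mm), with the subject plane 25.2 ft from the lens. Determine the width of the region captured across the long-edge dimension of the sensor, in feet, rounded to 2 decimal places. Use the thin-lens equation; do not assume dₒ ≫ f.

10.57 ft

dₒ: 25.2 ft × 304.8 mm/ft = 7680.96 mm.
Similar triangles through the lens centre give W/dₒ = w/dᵢ; with 1/f = 1/dₒ + 1/dᵢ this gives W = w·(dₒ − f)/f.
W = 23.5 mm × (7680.96 − 55.6) / 55.6 = 23.5 × 137.1468 ≈ 3222.949 mm = 3222.949/304.8 ft = 10.574 ft.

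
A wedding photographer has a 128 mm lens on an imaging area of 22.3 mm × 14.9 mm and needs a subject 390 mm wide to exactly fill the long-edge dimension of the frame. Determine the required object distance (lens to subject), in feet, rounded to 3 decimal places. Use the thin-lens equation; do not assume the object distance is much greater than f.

Magnification m = w/W = dᵢ/dₒ; combined with 1/f = 1/dₒ + 1/dᵢ this gives dₒ = f·(1 + W/w).
dₒ = 128 mm × (1 + 390/22.3) = 128 × 18.4888 ≈ 2366.565 mm = 2366.565/304.8 ft = 7.76432 ft.

7.764 ft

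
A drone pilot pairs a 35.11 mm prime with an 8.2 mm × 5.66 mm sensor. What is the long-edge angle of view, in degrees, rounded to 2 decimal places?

13.32°

Angle of view α = 2·arctan(w/2f) with w = 8.2 mm and f = 35.11 mm.
w/2f = 0.11678; arctan(0.11678) ≈ 6.6606°, so α ≈ 13.3212°.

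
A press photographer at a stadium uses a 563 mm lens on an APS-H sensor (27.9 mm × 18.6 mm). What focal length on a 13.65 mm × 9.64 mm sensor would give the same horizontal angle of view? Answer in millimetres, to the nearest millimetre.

Equal angle of view means equal width/f ratio, so f₂ = f₁ · (width₂/width₁) = 563 × 13.65/27.9.
f₂ = 563 × 0.48925 ≈ 275.446 mm.

275 mm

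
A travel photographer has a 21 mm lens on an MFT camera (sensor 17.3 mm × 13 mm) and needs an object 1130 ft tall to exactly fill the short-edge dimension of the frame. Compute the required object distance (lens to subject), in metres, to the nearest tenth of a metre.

W: 1130 ft × 304.8 mm/ft = 344423.99 mm.
Magnification m = h/W = dᵢ/dₒ; combined with 1/f = 1/dₒ + 1/dᵢ this gives dₒ = f·(1 + W/h).
dₒ = 21 mm × (1 + 344424/13) = 21 × 26495.1530 ≈ 556398.213 mm = 556.398 m.

556.4 m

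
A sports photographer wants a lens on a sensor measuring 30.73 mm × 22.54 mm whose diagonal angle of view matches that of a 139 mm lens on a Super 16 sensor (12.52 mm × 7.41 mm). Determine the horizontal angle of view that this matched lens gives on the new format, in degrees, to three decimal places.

Sensor diagonal = √(12.52² + 7.41²) = √211.6585 ≈ 14.5485 mm.
Sensor diagonal = √(30.73² + 22.54²) = √1452.3845 ≈ 38.1102 mm.
Equal diagonal AOV ⇒ f₂ = f₁ · 38.1102/14.5485 = 139 × 2.61953 ≈ 364.1143 mm.
Horizontal AOV on the new format = 2·arctan(30.73 / (2 × 364.1143)) = 2·arctan(0.04220) ≈ 4.8327°.

4.833°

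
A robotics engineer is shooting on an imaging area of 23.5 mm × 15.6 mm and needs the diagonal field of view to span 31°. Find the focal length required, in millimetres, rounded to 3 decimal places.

50.855 mm

Sensor diagonal = √(23.5² + 15.6²) = √795.6100 ≈ 28.2066 mm.
From α = 2·arctan(d/2f) we get f = d / (2·tan(α/2)).
With d = 28.2066 mm and α/2 = 15.5°, tan(α/2) ≈ 0.27732, so f ≈ 28.2066 / 0.55465 ≈ 50.8548 mm.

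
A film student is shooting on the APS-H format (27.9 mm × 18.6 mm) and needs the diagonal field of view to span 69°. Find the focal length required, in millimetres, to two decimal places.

Sensor diagonal = √(27.9² + 18.6²) = √1124.3700 ≈ 33.5316 mm.
From α = 2·arctan(d/2f) we get f = d / (2·tan(α/2)).
With d = 33.5316 mm and α/2 = 34.5°, tan(α/2) ≈ 0.68728, so f ≈ 33.5316 / 1.37456 ≈ 24.3944 mm.

24.39 mm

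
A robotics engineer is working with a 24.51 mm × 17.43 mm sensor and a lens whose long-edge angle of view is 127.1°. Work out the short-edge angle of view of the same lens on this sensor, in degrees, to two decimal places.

From the long-edge AOV: f = 24.51 / (2·tan(63.55°)) = 24.51 / 4.02016 ≈ 6.0968 mm.
Short-edge AOV = 2·arctan(17.43 / (2 × 6.0968)) = 2·arctan(1.42945) ≈ 110.0489°.

110.05°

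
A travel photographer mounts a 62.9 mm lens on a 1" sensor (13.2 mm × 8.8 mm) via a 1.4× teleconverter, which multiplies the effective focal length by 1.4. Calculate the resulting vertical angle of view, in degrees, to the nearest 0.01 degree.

Effective focal length f = 62.9 × 1.4 = 88.06 mm.
α = 2·arctan(8.8 / (2 × 88.06)) = 2·arctan(0.04997) ≈ 5.7209°.

5.72°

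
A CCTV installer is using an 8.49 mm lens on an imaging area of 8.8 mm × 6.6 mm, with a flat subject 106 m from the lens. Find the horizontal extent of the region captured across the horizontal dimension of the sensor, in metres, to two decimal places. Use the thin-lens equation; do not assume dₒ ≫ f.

109.86 m

dₒ: 106 m = 106000 mm.
Similar triangles through the lens centre give W/dₒ = w/dᵢ; with 1/f = 1/dₒ + 1/dᵢ this gives W = w·(dₒ − f)/f.
W = 8.8 mm × (106000 − 8.49) / 8.49 = 8.8 × 12484.2768 ≈ 109861.636 mm = 109.862 m.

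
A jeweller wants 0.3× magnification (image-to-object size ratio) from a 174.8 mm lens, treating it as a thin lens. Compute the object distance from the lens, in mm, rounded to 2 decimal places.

757.47 mm

With m = dᵢ/dₒ and 1/f = 1/dₒ + 1/dᵢ, substituting dᵢ = m·dₒ gives 1/f = (1 + 1/m)/dₒ, hence dₒ = f·(1 + 1/m).
dₒ = 174.8 × (1 + 1/0.3) = 174.8 × 4.33333 ≈ 757.467 mm.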